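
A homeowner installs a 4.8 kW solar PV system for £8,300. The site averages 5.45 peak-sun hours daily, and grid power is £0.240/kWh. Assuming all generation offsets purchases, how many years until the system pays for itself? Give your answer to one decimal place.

3.6 years

Daily generation = 4.8 kW × 5.45 h = 26.16 kWh
Annual generation = 26.16 × 365 = 9548.4 kWh
Annual savings = 9548.4 × £0.240 = £2,291.62
Payback = £8,300 / £2,291.62 = 3.62 years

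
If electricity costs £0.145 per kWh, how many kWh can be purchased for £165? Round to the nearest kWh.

1138 kWh

£165 / £0.145 per kWh = 1,138 kWh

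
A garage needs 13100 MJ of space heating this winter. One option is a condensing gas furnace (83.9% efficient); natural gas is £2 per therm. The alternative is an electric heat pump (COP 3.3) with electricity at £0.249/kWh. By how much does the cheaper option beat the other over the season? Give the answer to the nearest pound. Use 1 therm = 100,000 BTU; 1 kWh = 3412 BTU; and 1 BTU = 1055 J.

£21

Heat load = 13100 MJ = 13,100,000,000 J / 1055 = 12,417,062 BTU
Gas: input = 12,417,062 / 0.839 = 14,799,835 BTU = 148 therm → 148 × £2 = £296.00
Heat pump: 12,417,062 BTU / 3412 = 3,639 kWh heat; / 3.3 = 1,103 kWh in → × £0.249 = £274.60
Difference = |£296.00 − £274.60| = £21.40 ≈ £21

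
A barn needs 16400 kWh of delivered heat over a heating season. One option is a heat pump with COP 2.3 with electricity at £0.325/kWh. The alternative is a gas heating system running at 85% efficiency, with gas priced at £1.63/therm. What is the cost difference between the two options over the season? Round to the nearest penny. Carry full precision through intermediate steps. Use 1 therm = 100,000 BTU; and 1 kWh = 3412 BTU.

Heat load = 16400 kWh × 3412 = 55,956,800 BTU
Gas: input = 55,956,800 / 0.85 = 65,831,529 BTU = 658.3 therm → 658.3 × £1.63 = £1,073.05
Heat pump: 55,956,800 BTU / 3412 = 16,400 kWh heat; / 2.3 = 7,130 kWh in → × £0.325 = £2,317.39
Difference = |£1,073.05 − £2,317.39| = £1,244.34

£1244.34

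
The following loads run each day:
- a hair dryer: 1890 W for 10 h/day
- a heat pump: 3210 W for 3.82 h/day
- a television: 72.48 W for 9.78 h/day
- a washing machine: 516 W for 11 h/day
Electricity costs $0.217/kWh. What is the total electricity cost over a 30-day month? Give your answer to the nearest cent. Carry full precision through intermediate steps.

$244.43

hair dryer: 1890 W × 10 h × 30 d = 567,000 Wh = 567 kWh
heat pump: 3210 W × 3.82 h × 30 d = 367,866 Wh = 367.9 kWh
television: 72.48 W × 9.78 h × 30 d = 21,266 Wh = 21.27 kWh
washing machine: 516 W × 11 h × 30 d = 170,280 Wh = 170.3 kWh
Total energy = 567 + 367.9 + 21.27 + 170.3 = 1,126 kWh
Cost = 1,126 kWh × $0.217 = $244.43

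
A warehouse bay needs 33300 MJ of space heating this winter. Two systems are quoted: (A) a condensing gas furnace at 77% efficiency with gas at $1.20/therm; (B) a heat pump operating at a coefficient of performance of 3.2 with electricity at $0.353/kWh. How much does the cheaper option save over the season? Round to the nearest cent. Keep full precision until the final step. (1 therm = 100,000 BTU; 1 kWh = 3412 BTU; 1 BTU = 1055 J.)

Heat load = 33300 MJ = 33,300,000,000 J / 1055 = 31,563,981 BTU
Gas: input = 31,563,981 / 0.77 = 40,992,183 BTU = 409.9 therm → 409.9 × $1.20 = $491.91
Heat pump: 31,563,981 BTU / 3412 = 9,251 kWh heat; / 3.2 = 2,891 kWh in → × $0.353 = $1,020.49
Difference = |$491.91 − $1,020.49| = $528.58

$528.58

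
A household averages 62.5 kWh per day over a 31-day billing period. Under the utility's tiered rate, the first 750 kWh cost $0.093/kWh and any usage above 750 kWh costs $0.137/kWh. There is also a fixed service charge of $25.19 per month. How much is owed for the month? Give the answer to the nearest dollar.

Usage = 62.5 kWh/day × 31 days = 1937.5 kWh
First 750 kWh × $0.093 = $69.75
Remaining 1187.5 kWh × $0.137 = $162.69
Energy charge = $232.44; + service $25.19 = $257.63 ≈ $258

$258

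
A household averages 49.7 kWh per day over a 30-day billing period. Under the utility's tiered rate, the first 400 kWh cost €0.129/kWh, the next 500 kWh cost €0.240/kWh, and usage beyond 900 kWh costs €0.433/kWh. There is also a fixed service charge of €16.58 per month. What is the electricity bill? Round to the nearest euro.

Usage = 49.7 kWh/day × 30 days = 1491 kWh
First 400 kWh × €0.129 = €51.60
Next 500 kWh × €0.240 = €120.00
Remaining 591 kWh × €0.433 = €255.90
Energy charge = €427.50; + service €16.58 = €444.08 ≈ €444

€444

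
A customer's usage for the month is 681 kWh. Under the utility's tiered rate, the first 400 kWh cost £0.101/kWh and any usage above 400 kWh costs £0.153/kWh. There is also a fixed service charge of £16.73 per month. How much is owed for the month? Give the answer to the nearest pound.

£100

First 400 kWh × £0.101 = £40.40
Remaining 281 kWh × £0.153 = £42.99
Energy charge = £83.39; + service £16.73 = £100.12 ≈ £100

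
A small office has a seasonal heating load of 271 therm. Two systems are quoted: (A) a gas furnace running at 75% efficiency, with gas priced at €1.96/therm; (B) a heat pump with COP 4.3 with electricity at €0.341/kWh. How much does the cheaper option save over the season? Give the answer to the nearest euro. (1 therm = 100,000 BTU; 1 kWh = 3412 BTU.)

€78

Heat load = 271 therm × 100,000 = 27,100,000 BTU
Gas: input = 27,100,000 / 0.75 = 36,133,333 BTU = 361.3 therm → 361.3 × €1.96 = €708.21
Heat pump: 27,100,000 BTU / 3412 = 7,943 kWh heat; / 4.3 = 1,847 kWh in → × €0.341 = €629.86
Difference = |€708.21 − €629.86| = €78.35 ≈ €78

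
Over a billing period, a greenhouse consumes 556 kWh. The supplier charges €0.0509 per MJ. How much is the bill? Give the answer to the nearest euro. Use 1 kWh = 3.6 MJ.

€102

556 kWh × (3.6 MJ/kWh) = 2,002 MJ
Cost = 2,002 MJ × €0.0509/MJ = €101.88 ≈ €102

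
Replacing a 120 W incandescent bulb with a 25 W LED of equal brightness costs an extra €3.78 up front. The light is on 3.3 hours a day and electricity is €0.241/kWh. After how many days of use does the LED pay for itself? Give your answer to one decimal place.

50.0 days

Power saved = 120 − 25 = 95 W
Daily energy saved = 95 W × 3.3 h = 313.5 Wh = 0.3135 kWh
Daily savings = 0.3135 × €0.241 = €0.0756
Payback = €3.78 / €0.0756 per day = 50.03 days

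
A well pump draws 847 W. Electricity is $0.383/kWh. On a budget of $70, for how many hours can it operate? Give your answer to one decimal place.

Energy budget = $70 / $0.383 per kWh = 182.8 kWh = 182,768 Wh
Runtime = 182,768 Wh / 847 W = 215.8 h

215.8 h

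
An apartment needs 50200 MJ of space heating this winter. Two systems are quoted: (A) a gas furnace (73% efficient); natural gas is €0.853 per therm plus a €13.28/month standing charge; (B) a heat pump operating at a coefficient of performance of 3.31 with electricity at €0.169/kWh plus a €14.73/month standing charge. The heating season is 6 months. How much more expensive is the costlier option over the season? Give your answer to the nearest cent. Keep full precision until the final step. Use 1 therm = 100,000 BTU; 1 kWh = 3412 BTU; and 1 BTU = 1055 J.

€164.73

Heat load = 50200 MJ = 50,200,000,000 J / 1055 = 47,582,938 BTU
Gas: input = 47,582,938 / 0.73 = 65,182,107 BTU = 651.8 therm → 651.8 × €0.853 = €556.00; + 6 × €13.28 standing = €635.68
Heat pump: 47,582,938 BTU / 3412 = 13,950 kWh heat; / 3.31 = 4,213 kWh in → × €0.169 = €712.03; + 6 × €14.73 standing = €800.41
Difference = |€635.68 − €800.41| = €164.73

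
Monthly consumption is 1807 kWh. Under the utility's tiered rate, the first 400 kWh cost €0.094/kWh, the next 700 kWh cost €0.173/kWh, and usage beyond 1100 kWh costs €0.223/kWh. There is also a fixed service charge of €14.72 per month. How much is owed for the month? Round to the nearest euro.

€331

First 400 kWh × €0.094 = €37.60
Next 700 kWh × €0.173 = €121.10
Remaining 707 kWh × €0.223 = €157.66
Energy charge = €316.36; + service €14.72 = €331.08 ≈ €331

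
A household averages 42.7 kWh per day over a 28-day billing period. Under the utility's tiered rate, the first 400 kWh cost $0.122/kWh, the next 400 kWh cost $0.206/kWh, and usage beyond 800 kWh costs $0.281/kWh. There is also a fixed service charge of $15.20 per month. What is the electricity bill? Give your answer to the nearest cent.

Usage = 42.7 kWh/day × 28 days = 1195.6 kWh
First 400 kWh × $0.122 = $48.80
Next 400 kWh × $0.206 = $82.40
Remaining 395.6 kWh × $0.281 = $111.16
Energy charge = $242.36; + service $15.20 = $257.56

$257.56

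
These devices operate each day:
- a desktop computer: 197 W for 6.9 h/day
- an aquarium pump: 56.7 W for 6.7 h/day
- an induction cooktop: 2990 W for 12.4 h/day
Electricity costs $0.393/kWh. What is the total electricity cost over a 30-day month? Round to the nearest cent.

$457.63

desktop computer: 197 W × 6.9 h × 30 d = 40,779 Wh = 40.78 kWh
aquarium pump: 56.7 W × 6.7 h × 30 d = 11,397 Wh = 11.4 kWh
induction cooktop: 2990 W × 12.4 h × 30 d = 1,112,280 Wh = 1,112 kWh
Total energy = 40.78 + 11.4 + 1,112 = 1,164 kWh
Cost = 1,164 kWh × $0.393 = $457.63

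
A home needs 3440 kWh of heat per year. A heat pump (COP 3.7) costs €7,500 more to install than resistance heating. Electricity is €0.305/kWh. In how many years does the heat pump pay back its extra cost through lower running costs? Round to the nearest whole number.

Resistance: 3440 kWh × €0.305 = €1,049.20/yr
Heat pump: 3440 / 3.7 = 929.7 kWh in → × €0.305 = €283.57/yr
Annual savings = €765.63
Payback = €7,500 / €765.63 = 9.8 years

10 years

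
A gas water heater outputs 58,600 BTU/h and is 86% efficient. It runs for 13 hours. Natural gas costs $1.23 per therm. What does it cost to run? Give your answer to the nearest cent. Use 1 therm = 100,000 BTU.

Heat delivered = 58,600 BTU/h × 13 h = 761,800 BTU
Gas input = 761,800 / 0.86 = 885,814 BTU
= 885,814 / 100,000 = 8.858 therm
Cost = 8.858 × $1.23/therm = $10.90

$10.90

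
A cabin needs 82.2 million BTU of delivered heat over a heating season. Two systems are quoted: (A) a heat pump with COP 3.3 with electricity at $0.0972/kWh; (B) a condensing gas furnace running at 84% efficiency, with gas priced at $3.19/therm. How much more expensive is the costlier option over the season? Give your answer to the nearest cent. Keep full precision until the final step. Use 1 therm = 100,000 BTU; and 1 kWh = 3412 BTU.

$2412.04

Heat load = 82.2 × 10⁶ BTU = 82,200,000 BTU
Gas: input = 82,200,000 / 0.84 = 97,857,143 BTU = 978.6 therm → 978.6 × $3.19 = $3,121.64
Heat pump: 82,200,000 BTU / 3412 = 24,090 kWh heat; / 3.3 = 7,300 kWh in → × $0.0972 = $709.60
Difference = |$3,121.64 − $709.60| = $2,412.04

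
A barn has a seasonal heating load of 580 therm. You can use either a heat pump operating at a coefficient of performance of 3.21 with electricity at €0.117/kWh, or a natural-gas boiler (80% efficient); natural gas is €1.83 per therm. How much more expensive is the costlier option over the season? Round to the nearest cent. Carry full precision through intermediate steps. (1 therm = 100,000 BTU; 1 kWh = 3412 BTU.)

Heat load = 580 therm × 100,000 = 58,000,000 BTU
Gas: input = 58,000,000 / 0.80 = 72,500,000 BTU = 725 therm → 725 × €1.83 = €1,326.75
Heat pump: 58,000,000 BTU / 3412 = 17,000 kWh heat; / 3.21 = 5,296 kWh in → × €0.117 = €619.58
Difference = |€1,326.75 − €619.58| = €707.17

€707.17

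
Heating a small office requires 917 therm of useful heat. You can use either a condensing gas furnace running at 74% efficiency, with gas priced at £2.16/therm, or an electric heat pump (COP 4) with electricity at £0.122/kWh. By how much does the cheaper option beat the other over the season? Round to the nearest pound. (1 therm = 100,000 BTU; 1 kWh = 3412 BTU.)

Heat load = 917 therm × 100,000 = 91,700,000 BTU
Gas: input = 91,700,000 / 0.74 = 123,918,919 BTU = 1,239 therm → 1,239 × £2.16 = £2,676.65
Heat pump: 91,700,000 BTU / 3412 = 26,880 kWh heat; / 4 = 6,719 kWh in → × £0.122 = £819.71
Difference = |£2,676.65 − £819.71| = £1,856.94 ≈ £1857

£1857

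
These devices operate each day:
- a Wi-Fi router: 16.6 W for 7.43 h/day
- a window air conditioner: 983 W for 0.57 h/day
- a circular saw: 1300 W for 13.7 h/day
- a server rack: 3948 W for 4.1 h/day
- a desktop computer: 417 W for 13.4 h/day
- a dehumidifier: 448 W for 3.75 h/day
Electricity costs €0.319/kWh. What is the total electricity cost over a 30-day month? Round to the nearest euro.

Wi-Fi router: 16.6 W × 7.43 h × 30 d = 3,700 Wh = 3.7 kWh
window air conditioner: 983 W × 0.57 h × 30 d = 16,809 Wh = 16.81 kWh
circular saw: 1300 W × 13.7 h × 30 d = 534,300 Wh = 534.3 kWh
server rack: 3948 W × 4.1 h × 30 d = 485,604 Wh = 485.6 kWh
desktop computer: 417 W × 13.4 h × 30 d = 167,634 Wh = 167.6 kWh
dehumidifier: 448 W × 3.75 h × 30 d = 50,400 Wh = 50.4 kWh
Total energy = 3.7 + 16.81 + 534.3 + 485.6 + 167.6 + 50.4 = 1,258 kWh
Cost = 1,258 kWh × €0.319 = €401.44 ≈ €401

€401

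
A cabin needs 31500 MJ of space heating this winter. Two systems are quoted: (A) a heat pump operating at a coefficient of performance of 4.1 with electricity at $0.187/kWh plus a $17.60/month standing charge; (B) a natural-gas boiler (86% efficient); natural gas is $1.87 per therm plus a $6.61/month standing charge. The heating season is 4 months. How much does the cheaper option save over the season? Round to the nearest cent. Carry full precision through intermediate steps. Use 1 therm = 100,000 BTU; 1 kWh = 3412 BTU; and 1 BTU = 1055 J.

Heat load = 31500 MJ = 31,500,000,000 J / 1055 = 29,857,820 BTU
Gas: input = 29,857,820 / 0.86 = 34,718,395 BTU = 347.2 therm → 347.2 × $1.87 = $649.23; + 4 × $6.61 standing = $675.67
Heat pump: 29,857,820 BTU / 3412 = 8,751 kWh heat; / 4.1 = 2,134 kWh in → × $0.187 = $399.12; + 4 × $17.60 standing = $469.52
Difference = |$675.67 − $469.52| = $206.15

$206.15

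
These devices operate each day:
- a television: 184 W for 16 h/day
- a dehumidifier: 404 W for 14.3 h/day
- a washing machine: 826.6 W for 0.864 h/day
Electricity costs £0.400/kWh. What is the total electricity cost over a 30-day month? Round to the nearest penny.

£113.22

television: 184 W × 16 h × 30 d = 88,320 Wh = 88.32 kWh
dehumidifier: 404 W × 14.3 h × 30 d = 173,316 Wh = 173.3 kWh
washing machine: 826.6 W × 0.864 h × 30 d = 21,425 Wh = 21.43 kWh
Total energy = 88.32 + 173.3 + 21.43 = 283.1 kWh
Cost = 283.1 kWh × £0.400 = £113.22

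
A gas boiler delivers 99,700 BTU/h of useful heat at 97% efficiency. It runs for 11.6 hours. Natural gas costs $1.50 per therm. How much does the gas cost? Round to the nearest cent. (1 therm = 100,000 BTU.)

$17.88

Heat delivered = 99,700 BTU/h × 11.6 h = 1,156,520 BTU
Gas input = 1,156,520 / 0.97 = 1,192,289 BTU
= 1,192,289 / 100,000 = 11.92 therm
Cost = 11.92 × $1.50/therm = $17.88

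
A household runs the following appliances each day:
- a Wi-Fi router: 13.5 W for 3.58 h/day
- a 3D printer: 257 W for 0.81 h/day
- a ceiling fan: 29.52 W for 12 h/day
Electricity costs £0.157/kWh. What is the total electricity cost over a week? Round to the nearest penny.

£0.67

Wi-Fi router: 13.5 W × 3.58 h × 7 d = 338 Wh = 0.3383 kWh
3D printer: 257 W × 0.81 h × 7 d = 1,457 Wh = 1.457 kWh
ceiling fan: 29.52 W × 12 h × 7 d = 2,480 Wh = 2.48 kWh
Total energy = 0.3383 + 1.457 + 2.48 = 4.275 kWh
Cost = 4.275 kWh × £0.157 = £0.67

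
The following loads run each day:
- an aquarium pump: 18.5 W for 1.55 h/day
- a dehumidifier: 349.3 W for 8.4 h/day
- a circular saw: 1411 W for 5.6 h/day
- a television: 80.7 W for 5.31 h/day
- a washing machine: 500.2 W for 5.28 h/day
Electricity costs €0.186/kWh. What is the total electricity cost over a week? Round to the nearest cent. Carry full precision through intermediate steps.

€18.14

aquarium pump: 18.5 W × 1.55 h × 7 d = 201 Wh = 0.2007 kWh
dehumidifier: 349.3 W × 8.4 h × 7 d = 20,539 Wh = 20.54 kWh
circular saw: 1411 W × 5.6 h × 7 d = 55,311 Wh = 55.31 kWh
television: 80.7 W × 5.31 h × 7 d = 3,000 Wh = 3 kWh
washing machine: 500.2 W × 5.28 h × 7 d = 18,487 Wh = 18.49 kWh
Total energy = 0.2007 + 20.54 + 55.31 + 3 + 18.49 = 97.54 kWh
Cost = 97.54 kWh × €0.186 = €18.14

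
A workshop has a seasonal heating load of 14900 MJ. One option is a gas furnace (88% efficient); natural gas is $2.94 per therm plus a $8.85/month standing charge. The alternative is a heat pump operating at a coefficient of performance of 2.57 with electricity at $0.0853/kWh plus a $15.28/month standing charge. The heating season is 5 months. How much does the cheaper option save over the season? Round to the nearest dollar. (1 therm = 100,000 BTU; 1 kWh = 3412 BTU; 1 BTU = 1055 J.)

Heat load = 14900 MJ = 14,900,000,000 J / 1055 = 14,123,223 BTU
Gas: input = 14,123,223 / 0.88 = 16,049,117 BTU = 160.5 therm → 160.5 × $2.94 = $471.84; + 5 × $8.85 standing = $516.09
Heat pump: 14,123,223 BTU / 3412 = 4,139 kWh heat; / 2.57 = 1,611 kWh in → × $0.0853 = $137.39; + 5 × $15.28 standing = $213.79
Difference = |$516.09 − $213.79| = $302.31 ≈ $302

$302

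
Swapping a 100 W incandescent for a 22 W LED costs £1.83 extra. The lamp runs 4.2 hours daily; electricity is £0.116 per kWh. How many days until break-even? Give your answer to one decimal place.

Power saved = 100 − 22 = 78 W
Daily energy saved = 78 W × 4.2 h = 327.6 Wh = 0.3276 kWh
Daily savings = 0.3276 × £0.116 = £0.0380
Payback = £1.83 / £0.0380 per day = 48.16 days

48.2 days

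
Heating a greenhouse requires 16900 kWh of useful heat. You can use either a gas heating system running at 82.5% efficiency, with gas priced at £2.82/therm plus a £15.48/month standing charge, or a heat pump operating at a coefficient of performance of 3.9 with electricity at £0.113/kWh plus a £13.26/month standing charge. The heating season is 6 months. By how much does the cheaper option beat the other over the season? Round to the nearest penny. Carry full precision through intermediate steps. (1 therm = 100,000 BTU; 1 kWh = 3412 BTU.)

Heat load = 16900 kWh × 3412 = 57,662,800 BTU
Gas: input = 57,662,800 / 0.825 = 69,894,303 BTU = 698.9 therm → 698.9 × £2.82 = £1,971.02; + 6 × £15.48 standing = £2,063.90
Heat pump: 57,662,800 BTU / 3412 = 16,900 kWh heat; / 3.9 = 4,333 kWh in → × £0.113 = £489.67; + 6 × £13.26 standing = £569.23
Difference = |£2,063.90 − £569.23| = £1,494.67

£1494.67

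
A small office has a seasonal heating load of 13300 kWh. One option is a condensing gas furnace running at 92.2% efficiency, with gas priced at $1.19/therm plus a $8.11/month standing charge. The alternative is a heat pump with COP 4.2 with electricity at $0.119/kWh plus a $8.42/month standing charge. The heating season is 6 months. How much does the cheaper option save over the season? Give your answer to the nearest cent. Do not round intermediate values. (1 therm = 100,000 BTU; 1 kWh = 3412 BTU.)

Heat load = 13300 kWh × 3412 = 45,379,600 BTU
Gas: input = 45,379,600 / 0.922 = 49,218,655 BTU = 492.2 therm → 492.2 × $1.19 = $585.70; + 6 × $8.11 standing = $634.36
Heat pump: 45,379,600 BTU / 3412 = 13,300 kWh heat; / 4.2 = 3,167 kWh in → × $0.119 = $376.83; + 6 × $8.42 standing = $427.35
Difference = |$634.36 − $427.35| = $207.01

$207.01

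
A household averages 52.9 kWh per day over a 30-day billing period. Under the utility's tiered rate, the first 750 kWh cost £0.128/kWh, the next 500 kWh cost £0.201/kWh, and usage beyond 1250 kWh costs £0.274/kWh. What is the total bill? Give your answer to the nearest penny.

£288.84

Usage = 52.9 kWh/day × 30 days = 1587 kWh
First 750 kWh × £0.128 = £96.00
Next 500 kWh × £0.201 = £100.50
Remaining 337 kWh × £0.274 = £92.34
Total = £288.84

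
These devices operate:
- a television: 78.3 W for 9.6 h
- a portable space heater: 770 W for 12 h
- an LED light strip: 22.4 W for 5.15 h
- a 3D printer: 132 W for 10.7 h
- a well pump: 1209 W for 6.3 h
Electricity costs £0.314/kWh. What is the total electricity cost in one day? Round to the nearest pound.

television: 78.3 W × 9.6 h = 752 Wh = 0.7517 kWh
portable space heater: 770 W × 12 h = 9,240 Wh = 9.24 kWh
LED light strip: 22.4 W × 5.15 h = 115 Wh = 0.1154 kWh
3D printer: 132 W × 10.7 h = 1,412 Wh = 1.412 kWh
well pump: 1209 W × 6.3 h = 7,617 Wh = 7.617 kWh
Total energy = 0.7517 + 9.24 + 0.1154 + 1.412 + 7.617 = 19.14 kWh
Cost = 19.14 kWh × £0.314 = £6.01 ≈ £6

£6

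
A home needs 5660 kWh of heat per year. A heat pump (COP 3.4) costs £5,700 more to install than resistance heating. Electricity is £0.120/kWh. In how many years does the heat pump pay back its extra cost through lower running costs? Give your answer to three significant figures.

11.9 years

Resistance: 5660 kWh × £0.120 = £679.20/yr
Heat pump: 5660 / 3.4 = 1665 kWh in → × £0.120 = £199.76/yr
Annual savings = £479.44
Payback = £5,700 / £479.44 = 11.9 years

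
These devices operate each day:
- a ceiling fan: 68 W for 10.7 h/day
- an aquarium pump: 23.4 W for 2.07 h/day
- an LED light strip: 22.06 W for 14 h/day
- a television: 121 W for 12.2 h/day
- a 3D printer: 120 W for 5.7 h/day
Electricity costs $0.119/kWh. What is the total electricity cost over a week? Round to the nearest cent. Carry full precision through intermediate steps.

$2.70

ceiling fan: 68 W × 10.7 h × 7 d = 5,093 Wh = 5.093 kWh
aquarium pump: 23.4 W × 2.07 h × 7 d = 339 Wh = 0.3391 kWh
LED light strip: 22.06 W × 14 h × 7 d = 2,162 Wh = 2.162 kWh
television: 121 W × 12.2 h × 7 d = 10,333 Wh = 10.33 kWh
3D printer: 120 W × 5.7 h × 7 d = 4,788 Wh = 4.788 kWh
Total energy = 5.093 + 0.3391 + 2.162 + 10.33 + 4.788 = 22.72 kWh
Cost = 22.72 kWh × $0.119 = $2.70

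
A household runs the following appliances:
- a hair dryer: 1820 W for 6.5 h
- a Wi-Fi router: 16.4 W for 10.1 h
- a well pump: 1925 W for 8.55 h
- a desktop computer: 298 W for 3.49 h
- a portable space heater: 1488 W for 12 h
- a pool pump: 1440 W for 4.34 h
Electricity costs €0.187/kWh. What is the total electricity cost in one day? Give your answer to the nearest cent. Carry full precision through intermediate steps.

hair dryer: 1820 W × 6.5 h = 11,830 Wh = 11.83 kWh
Wi-Fi router: 16.4 W × 10.1 h = 166 Wh = 0.1656 kWh
well pump: 1925 W × 8.55 h = 16,459 Wh = 16.46 kWh
desktop computer: 298 W × 3.49 h = 1,040 Wh = 1.04 kWh
portable space heater: 1488 W × 12 h = 17,856 Wh = 17.86 kWh
pool pump: 1440 W × 4.34 h = 6,250 Wh = 6.25 kWh
Total energy = 11.83 + 0.1656 + 16.46 + 1.04 + 17.86 + 6.25 = 53.6 kWh
Cost = 53.6 kWh × €0.187 = €10.02

€10.02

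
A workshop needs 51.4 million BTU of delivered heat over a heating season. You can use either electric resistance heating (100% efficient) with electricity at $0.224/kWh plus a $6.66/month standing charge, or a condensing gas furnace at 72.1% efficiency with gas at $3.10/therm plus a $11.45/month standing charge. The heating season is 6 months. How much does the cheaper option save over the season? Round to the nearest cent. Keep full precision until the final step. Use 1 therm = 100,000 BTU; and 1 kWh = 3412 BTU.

Heat load = 51.4 × 10⁶ BTU = 51,400,000 BTU
Gas: input = 51,400,000 / 0.721 = 71,289,875 BTU = 712.9 therm → 712.9 × $3.10 = $2,209.99; + 6 × $11.45 standing = $2,278.69
Electric: 51,400,000 BTU / 3412 = 15,060 kWh → × $0.224 = $3,374.44; + 6 × $6.66 standing = $3,414.40
Difference = |$2,278.69 − $3,414.40| = $1,135.72

$1135.72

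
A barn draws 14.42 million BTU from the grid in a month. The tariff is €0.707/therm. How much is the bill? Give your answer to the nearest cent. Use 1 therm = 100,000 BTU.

€101.95

14.42 million BTU × (10 therm/million BTU) = 144.2 therm
Cost = 144.2 therm × €0.707/therm = €101.95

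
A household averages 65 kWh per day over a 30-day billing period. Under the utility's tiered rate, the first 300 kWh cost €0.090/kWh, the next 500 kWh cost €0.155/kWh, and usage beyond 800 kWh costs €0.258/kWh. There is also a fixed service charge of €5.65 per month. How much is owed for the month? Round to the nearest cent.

€406.85

Usage = 65 kWh/day × 30 days = 1950 kWh
First 300 kWh × €0.090 = €27.00
Next 500 kWh × €0.155 = €77.50
Remaining 1150 kWh × €0.258 = €296.70
Energy charge = €401.20; + service €5.65 = €406.85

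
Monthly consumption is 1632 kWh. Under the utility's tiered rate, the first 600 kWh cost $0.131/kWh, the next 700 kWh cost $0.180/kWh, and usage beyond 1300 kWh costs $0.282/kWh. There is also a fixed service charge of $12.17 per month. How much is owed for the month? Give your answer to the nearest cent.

First 600 kWh × $0.131 = $78.60
Next 700 kWh × $0.180 = $126.00
Remaining 332 kWh × $0.282 = $93.62
Energy charge = $298.22; + service $12.17 = $310.39

$310.39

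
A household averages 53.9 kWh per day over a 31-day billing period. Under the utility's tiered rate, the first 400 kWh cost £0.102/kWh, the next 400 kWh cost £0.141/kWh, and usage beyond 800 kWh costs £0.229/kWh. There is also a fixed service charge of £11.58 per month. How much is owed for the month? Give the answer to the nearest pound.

Usage = 53.9 kWh/day × 31 days = 1670.9 kWh
First 400 kWh × £0.102 = £40.80
Next 400 kWh × £0.141 = £56.40
Remaining 870.9 kWh × £0.229 = £199.44
Energy charge = £296.64; + service £11.58 = £308.22 ≈ £308

£308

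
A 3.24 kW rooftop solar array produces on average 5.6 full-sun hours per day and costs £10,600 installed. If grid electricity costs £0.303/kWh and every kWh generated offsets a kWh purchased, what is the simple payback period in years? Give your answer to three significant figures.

Daily generation = 3.24 kW × 5.6 h = 18.14 kWh
Annual generation = 18.14 × 365 = 6622.6 kWh
Annual savings = 6622.6 × £0.303 = £2,006.64
Payback = £10,600 / £2,006.64 = 5.28 years

5.28 years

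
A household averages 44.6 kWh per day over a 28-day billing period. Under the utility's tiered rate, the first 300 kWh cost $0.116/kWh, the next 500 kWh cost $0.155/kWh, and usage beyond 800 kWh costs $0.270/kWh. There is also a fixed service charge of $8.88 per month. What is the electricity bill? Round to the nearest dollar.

Usage = 44.6 kWh/day × 28 days = 1248.8 kWh
First 300 kWh × $0.116 = $34.80
Next 500 kWh × $0.155 = $77.50
Remaining 448.8 kWh × $0.270 = $121.18
Energy charge = $233.48; + service $8.88 = $242.36 ≈ $242

$242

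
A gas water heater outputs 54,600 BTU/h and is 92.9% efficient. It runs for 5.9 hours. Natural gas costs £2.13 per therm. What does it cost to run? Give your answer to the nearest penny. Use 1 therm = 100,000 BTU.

Heat delivered = 54,600 BTU/h × 5.9 h = 322,140 BTU
Gas input = 322,140 / 0.929 = 346,760 BTU
= 346,760 / 100,000 = 3.468 therm
Cost = 3.468 × £2.13/therm = £7.39

£7.39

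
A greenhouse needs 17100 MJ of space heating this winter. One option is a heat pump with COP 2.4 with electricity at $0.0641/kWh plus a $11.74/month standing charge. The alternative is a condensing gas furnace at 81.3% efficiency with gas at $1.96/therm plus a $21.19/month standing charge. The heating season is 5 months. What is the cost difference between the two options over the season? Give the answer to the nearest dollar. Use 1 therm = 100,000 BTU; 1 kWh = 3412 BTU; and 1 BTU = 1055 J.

$311

Heat load = 17100 MJ = 17,100,000,000 J / 1055 = 16,208,531 BTU
Gas: input = 16,208,531 / 0.813 = 19,936,692 BTU = 199.4 therm → 199.4 × $1.96 = $390.76; + 5 × $21.19 standing = $496.71
Heat pump: 16,208,531 BTU / 3412 = 4,750 kWh heat; / 2.4 = 1,979 kWh in → × $0.0641 = $126.88; + 5 × $11.74 standing = $185.58
Difference = |$496.71 − $185.58| = $311.13 ≈ $311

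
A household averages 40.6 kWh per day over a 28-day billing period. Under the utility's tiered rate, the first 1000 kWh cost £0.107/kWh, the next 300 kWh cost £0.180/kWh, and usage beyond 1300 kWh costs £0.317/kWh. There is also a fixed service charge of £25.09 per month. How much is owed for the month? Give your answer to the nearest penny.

£156.71

Usage = 40.6 kWh/day × 28 days = 1136.8 kWh
First 1000 kWh × £0.107 = £107.00
Next 136.8 kWh × £0.180 = £24.62
Remaining tier: 0 kWh (not reached)
Energy charge = £131.62; + service £25.09 = £156.71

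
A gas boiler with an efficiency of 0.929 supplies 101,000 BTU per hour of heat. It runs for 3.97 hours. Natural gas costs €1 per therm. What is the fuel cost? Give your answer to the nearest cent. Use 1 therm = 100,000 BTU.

Heat delivered = 101,000 BTU/h × 3.97 h = 400,970 BTU
Gas input = 400,970 / 0.929 = 431,615 BTU
= 431,615 / 100,000 = 4.316 therm
Cost = 4.316 × €1/therm = €4.32

€4.32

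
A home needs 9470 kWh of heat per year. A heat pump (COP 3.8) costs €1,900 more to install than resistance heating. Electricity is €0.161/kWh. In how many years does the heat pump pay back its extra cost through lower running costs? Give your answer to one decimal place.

1.7 years

Resistance: 9470 kWh × €0.161 = €1,524.67/yr
Heat pump: 9470 / 3.8 = 2492 kWh in → × €0.161 = €401.23/yr
Annual savings = €1,123.44
Payback = €1,900 / €1,123.44 = 1.69 years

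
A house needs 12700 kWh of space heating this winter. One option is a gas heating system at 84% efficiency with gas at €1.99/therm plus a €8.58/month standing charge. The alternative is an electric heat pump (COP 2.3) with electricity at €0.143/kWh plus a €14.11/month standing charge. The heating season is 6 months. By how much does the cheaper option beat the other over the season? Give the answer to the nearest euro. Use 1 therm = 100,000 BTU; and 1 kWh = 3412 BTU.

Heat load = 12700 kWh × 3412 = 43,332,400 BTU
Gas: input = 43,332,400 / 0.84 = 51,586,190 BTU = 515.9 therm → 515.9 × €1.99 = €1,026.57; + 6 × €8.58 standing = €1,078.05
Heat pump: 43,332,400 BTU / 3412 = 12,700 kWh heat; / 2.3 = 5,522 kWh in → × €0.143 = €789.61; + 6 × €14.11 standing = €874.27
Difference = |€1,078.05 − €874.27| = €203.78 ≈ €204

€204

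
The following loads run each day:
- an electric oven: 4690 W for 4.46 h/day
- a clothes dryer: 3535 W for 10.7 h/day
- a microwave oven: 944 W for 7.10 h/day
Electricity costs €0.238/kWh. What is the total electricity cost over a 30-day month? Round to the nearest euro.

€467

electric oven: 4690 W × 4.46 h × 30 d = 627,522 Wh = 627.5 kWh
clothes dryer: 3535 W × 10.7 h × 30 d = 1,134,735 Wh = 1,135 kWh
microwave oven: 944 W × 7.10 h × 30 d = 201,072 Wh = 201.1 kWh
Total energy = 627.5 + 1,135 + 201.1 = 1,963 kWh
Cost = 1,963 kWh × €0.238 = €467.27 ≈ €467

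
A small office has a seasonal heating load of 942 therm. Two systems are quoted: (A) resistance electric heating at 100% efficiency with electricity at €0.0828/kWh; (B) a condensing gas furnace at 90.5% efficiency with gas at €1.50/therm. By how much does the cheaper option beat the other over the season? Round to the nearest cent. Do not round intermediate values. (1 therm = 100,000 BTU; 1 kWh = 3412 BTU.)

Heat load = 942 therm × 100,000 = 94,200,000 BTU
Gas: input = 94,200,000 / 0.905 = 104,088,398 BTU = 1,041 therm → 1,041 × €1.50 = €1,561.33
Electric: 94,200,000 BTU / 3412 = 27,610 kWh → × €0.0828 = €2,285.98
Difference = |€1,561.33 − €2,285.98| = €724.65

€724.65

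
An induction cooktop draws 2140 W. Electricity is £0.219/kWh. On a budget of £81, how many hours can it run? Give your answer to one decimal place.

Energy budget = £81 / £0.219 per kWh = 369.9 kWh = 369,863 Wh
Runtime = 369,863 Wh / 2140 W = 172.8 h

172.8 h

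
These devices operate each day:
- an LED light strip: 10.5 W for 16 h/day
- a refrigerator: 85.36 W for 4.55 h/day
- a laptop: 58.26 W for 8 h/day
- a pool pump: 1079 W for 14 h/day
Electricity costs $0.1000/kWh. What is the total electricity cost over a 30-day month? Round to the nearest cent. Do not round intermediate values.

$48.39

LED light strip: 10.5 W × 16 h × 30 d = 5,040 Wh = 5.04 kWh
refrigerator: 85.36 W × 4.55 h × 30 d = 11,652 Wh = 11.65 kWh
laptop: 58.26 W × 8 h × 30 d = 13,982 Wh = 13.98 kWh
pool pump: 1079 W × 14 h × 30 d = 453,180 Wh = 453.2 kWh
Total energy = 5.04 + 11.65 + 13.98 + 453.2 = 483.9 kWh
Cost = 483.9 kWh × $0.1000 = $48.39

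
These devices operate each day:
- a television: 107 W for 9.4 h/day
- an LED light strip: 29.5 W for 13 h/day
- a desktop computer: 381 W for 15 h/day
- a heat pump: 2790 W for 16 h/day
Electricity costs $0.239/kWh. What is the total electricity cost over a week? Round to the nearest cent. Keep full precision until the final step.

$86.57

television: 107 W × 9.4 h × 7 d = 7,041 Wh = 7.041 kWh
LED light strip: 29.5 W × 13 h × 7 d = 2,684 Wh = 2.684 kWh
desktop computer: 381 W × 15 h × 7 d = 40,005 Wh = 40.01 kWh
heat pump: 2790 W × 16 h × 7 d = 312,480 Wh = 312.5 kWh
Total energy = 7.041 + 2.684 + 40.01 + 312.5 = 362.2 kWh
Cost = 362.2 kWh × $0.239 = $86.57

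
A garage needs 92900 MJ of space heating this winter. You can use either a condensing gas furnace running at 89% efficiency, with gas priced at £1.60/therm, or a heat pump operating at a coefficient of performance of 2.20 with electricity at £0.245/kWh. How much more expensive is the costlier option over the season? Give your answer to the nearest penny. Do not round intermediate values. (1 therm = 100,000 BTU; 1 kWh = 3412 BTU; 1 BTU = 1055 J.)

Heat load = 92900 MJ = 92,900,000,000 J / 1055 = 88,056,872 BTU
Gas: input = 88,056,872 / 0.89 = 98,940,306 BTU = 989.4 therm → 989.4 × £1.60 = £1,583.04
Heat pump: 88,056,872 BTU / 3412 = 25,810 kWh heat; / 2.20 = 11,730 kWh in → × £0.245 = £2,874.07
Difference = |£1,583.04 − £2,874.07| = £1,291.03

£1291.03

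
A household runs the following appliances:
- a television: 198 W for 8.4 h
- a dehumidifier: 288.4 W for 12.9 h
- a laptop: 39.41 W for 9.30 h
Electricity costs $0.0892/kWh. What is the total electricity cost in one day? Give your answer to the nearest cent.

$0.51

television: 198 W × 8.4 h = 1,663 Wh = 1.663 kWh
dehumidifier: 288.4 W × 12.9 h = 3,720 Wh = 3.72 kWh
laptop: 39.41 W × 9.30 h = 367 Wh = 0.3665 kWh
Total energy = 1.663 + 3.72 + 0.3665 = 5.75 kWh
Cost = 5.75 kWh × $0.0892 = $0.51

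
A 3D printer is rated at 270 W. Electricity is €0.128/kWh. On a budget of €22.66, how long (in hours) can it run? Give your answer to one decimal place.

Energy budget = €22.66 / €0.128 per kWh = 177 kWh = 177,031 Wh
Runtime = 177,031 Wh / 270 W = 655.7 h

655.7 h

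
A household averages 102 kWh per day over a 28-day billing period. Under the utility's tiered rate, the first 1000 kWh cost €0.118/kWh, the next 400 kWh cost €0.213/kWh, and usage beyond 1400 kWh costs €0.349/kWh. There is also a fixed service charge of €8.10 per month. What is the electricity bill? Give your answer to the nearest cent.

€719.44

Usage = 102 kWh/day × 28 days = 2856 kWh
First 1000 kWh × €0.118 = €118.00
Next 400 kWh × €0.213 = €85.20
Remaining 1456 kWh × €0.349 = €508.14
Energy charge = €711.34; + service €8.10 = €719.44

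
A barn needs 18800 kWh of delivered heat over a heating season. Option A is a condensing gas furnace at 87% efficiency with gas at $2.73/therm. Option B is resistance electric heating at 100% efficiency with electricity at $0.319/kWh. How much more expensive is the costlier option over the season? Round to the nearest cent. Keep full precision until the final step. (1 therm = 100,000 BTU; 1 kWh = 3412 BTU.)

Heat load = 18800 kWh × 3412 = 64,145,600 BTU
Gas: input = 64,145,600 / 0.87 = 73,730,575 BTU = 737.3 therm → 737.3 × $2.73 = $2,012.84
Electric: 64,145,600 BTU / 3412 = 18,800 kWh → × $0.319 = $5,997.20
Difference = |$2,012.84 − $5,997.20| = $3,984.36

$3984.36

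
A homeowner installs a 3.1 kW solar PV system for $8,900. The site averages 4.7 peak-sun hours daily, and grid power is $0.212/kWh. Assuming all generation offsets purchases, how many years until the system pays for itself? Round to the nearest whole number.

Daily generation = 3.1 kW × 4.7 h = 14.57 kWh
Annual generation = 14.57 × 365 = 5318.1 kWh
Annual savings = 5318.1 × $0.212 = $1,127.43
Payback = $8,900 / $1,127.43 = 7.89 years

8 years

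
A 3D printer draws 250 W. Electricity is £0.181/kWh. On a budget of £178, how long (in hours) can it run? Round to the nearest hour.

3934 h

Energy budget = £178 / £0.181 per kWh = 983.4 kWh = 983,425 Wh
Runtime = 983,425 Wh / 250 W = 3,934 h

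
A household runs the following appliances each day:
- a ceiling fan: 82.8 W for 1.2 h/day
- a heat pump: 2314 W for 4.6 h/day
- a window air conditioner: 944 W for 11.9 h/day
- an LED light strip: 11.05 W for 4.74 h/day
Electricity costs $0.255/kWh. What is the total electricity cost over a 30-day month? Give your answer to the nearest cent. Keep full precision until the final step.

ceiling fan: 82.8 W × 1.2 h × 30 d = 2,981 Wh = 2.981 kWh
heat pump: 2314 W × 4.6 h × 30 d = 319,332 Wh = 319.3 kWh
window air conditioner: 944 W × 11.9 h × 30 d = 337,008 Wh = 337 kWh
LED light strip: 11.05 W × 4.74 h × 30 d = 1,571 Wh = 1.571 kWh
Total energy = 2.981 + 319.3 + 337 + 1.571 = 660.9 kWh
Cost = 660.9 kWh × $0.255 = $168.53

$168.53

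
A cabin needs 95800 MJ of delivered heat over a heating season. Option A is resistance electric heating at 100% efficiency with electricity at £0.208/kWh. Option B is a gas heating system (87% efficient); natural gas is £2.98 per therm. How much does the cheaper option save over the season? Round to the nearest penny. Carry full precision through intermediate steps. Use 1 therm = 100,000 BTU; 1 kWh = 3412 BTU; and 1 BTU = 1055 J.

Heat load = 95800 MJ = 95,800,000,000 J / 1055 = 90,805,687 BTU
Gas: input = 90,805,687 / 0.87 = 104,374,353 BTU = 1,044 therm → 1,044 × £2.98 = £3,110.36
Electric: 90,805,687 BTU / 3412 = 26,610 kWh → × £0.208 = £5,535.63
Difference = |£3,110.36 − £5,535.63| = £2,425.28

£2425.28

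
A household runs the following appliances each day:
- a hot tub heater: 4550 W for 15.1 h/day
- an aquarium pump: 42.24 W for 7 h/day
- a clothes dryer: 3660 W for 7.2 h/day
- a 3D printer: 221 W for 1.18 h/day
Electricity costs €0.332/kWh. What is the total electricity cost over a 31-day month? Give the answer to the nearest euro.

€984

hot tub heater: 4550 W × 15.1 h × 31 d = 2,129,855 Wh = 2,130 kWh
aquarium pump: 42.24 W × 7 h × 31 d = 9,166 Wh = 9.166 kWh
clothes dryer: 3660 W × 7.2 h × 31 d = 816,912 Wh = 816.9 kWh
3D printer: 221 W × 1.18 h × 31 d = 8,084 Wh = 8.084 kWh
Total energy = 2,130 + 9.166 + 816.9 + 8.084 = 2,964 kWh
Cost = 2,964 kWh × €0.332 = €984.05 ≈ €984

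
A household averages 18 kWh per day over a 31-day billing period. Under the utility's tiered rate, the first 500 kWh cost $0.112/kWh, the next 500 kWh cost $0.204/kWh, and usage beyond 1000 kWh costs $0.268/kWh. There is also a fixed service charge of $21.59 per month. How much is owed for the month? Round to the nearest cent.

Usage = 18 kWh/day × 31 days = 558 kWh
First 500 kWh × $0.112 = $56.00
Next 58 kWh × $0.204 = $11.83
Remaining tier: 0 kWh (not reached)
Energy charge = $67.83; + service $21.59 = $89.42

$89.42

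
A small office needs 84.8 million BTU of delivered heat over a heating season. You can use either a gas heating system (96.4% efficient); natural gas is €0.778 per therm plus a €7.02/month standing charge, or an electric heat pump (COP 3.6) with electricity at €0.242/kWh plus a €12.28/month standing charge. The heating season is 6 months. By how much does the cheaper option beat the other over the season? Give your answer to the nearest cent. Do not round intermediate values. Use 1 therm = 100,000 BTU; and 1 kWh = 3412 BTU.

Heat load = 84.8 × 10⁶ BTU = 84,800,000 BTU
Gas: input = 84,800,000 / 0.964 = 87,966,805 BTU = 879.7 therm → 879.7 × €0.778 = €684.38; + 6 × €7.02 standing = €726.50
Heat pump: 84,800,000 BTU / 3412 = 24,850 kWh heat; / 3.6 = 6,904 kWh in → × €0.242 = €1,670.70; + 6 × €12.28 standing = €1,744.38
Difference = |€726.50 − €1,744.38| = €1,017.88

€1017.88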